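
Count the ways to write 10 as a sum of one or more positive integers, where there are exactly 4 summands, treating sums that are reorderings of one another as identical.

Enumerating:
1+1+1+7
1+1+2+6
1+1+3+5
1+2+2+5
1+1+4+4
1+2+3+4
2+2+2+4
1+3+3+3
2+2+3+3
Counting gives 9.

9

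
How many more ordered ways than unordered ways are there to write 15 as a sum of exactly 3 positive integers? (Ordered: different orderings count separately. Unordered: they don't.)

72

Compositions: C(14,2) = 91.
Unordered (partitions into 3 parts): 19.
Difference: 91 − 19 = 72.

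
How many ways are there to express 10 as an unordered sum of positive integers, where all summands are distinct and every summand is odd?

2

The partitions of 10 that satisfy the conditions:
1,9
3,7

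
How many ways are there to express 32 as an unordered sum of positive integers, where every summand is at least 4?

195

Counting exhaustively, 195 partitions satisfy the conditions.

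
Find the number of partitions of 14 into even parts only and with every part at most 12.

14

Enumerating:
12, 2
10, 4
10, 2, 2
8, 6
8, 4, 2
8, 2, 2, 2
6, 6, 2
6, 4, 4
6, 4, 2, 2
6, 2, 2, 2, 2
4, 4, 4, 2
4, 4, 2, 2, 2
4, 2, 2, 2, 2, 2
2, 2, 2, 2, 2, 2, 2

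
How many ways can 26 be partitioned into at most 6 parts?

709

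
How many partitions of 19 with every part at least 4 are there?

The partitions of 19 that satisfy the conditions:
19
15 + 4
14 + 5
13 + 6
12 + 7
11 + 8
11 + 4 + 4
10 + 9
10 + 5 + 4
9 + 6 + 4
9 + 5 + 5
8 + 7 + 4
8 + 6 + 5
7 + 7 + 5
7 + 6 + 6
7 + 4 + 4 + 4
6 + 5 + 4 + 4
5 + 5 + 5 + 4
Counting gives 18.

18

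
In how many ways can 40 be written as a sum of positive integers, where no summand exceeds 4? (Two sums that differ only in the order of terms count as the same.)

There are 632 such partitions.

632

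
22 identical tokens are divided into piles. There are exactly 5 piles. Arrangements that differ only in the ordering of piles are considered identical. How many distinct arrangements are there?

Counting exhaustively, 119 partitions satisfy the conditions.

119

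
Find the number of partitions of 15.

Direct enumeration gives 176 partitions.

176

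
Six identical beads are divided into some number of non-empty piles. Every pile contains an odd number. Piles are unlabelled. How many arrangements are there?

4

Enumerating:
5,1
3,3
3,1,1,1
1,1,1,1,1,1
Counting gives 4.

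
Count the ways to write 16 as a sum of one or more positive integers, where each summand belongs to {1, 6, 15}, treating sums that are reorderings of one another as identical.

4

They are:
1, 15
1, 1, 1, 1, 6, 6
1, 1, 1, 1, 1, 1, 1, 1, 1, 1, 6
1, 1, 1, 1, 1, 1, 1, 1, 1, 1, 1, 1, 1, 1, 1, 1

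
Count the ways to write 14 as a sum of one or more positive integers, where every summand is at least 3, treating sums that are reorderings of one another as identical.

Enumerating:
14
11 + 3
10 + 4
9 + 5
8 + 6
8 + 3 + 3
7 + 7
7 + 4 + 3
6 + 5 + 3
6 + 4 + 4
5 + 5 + 4
5 + 3 + 3 + 3
4 + 4 + 3 + 3

13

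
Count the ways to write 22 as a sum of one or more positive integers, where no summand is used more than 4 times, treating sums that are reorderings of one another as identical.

628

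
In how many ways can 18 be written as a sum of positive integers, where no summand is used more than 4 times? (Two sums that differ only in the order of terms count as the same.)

262

Direct enumeration gives 262 partitions.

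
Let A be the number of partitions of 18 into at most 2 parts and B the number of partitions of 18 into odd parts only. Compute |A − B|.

36

Partitions of 18 into at most 2 parts: 10.
Partitions of 18 into odd parts only: 46.
|10 − 46| = 36.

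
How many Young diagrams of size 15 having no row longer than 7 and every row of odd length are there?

19

The partitions of 15 that satisfy the conditions:
7+7+1
7+5+3
7+5+1+1+1
7+3+3+1+1
7+3+1+1+1+1+1
7+1+1+1+1+1+1+1+1
5+5+5
5+5+3+1+1
5+5+1+1+1+1+1
5+3+3+3+1
5+3+3+1+1+1+1
5+3+1+1+1+1+1+1+1
5+1+1+1+1+1+1+1+1+1+1
3+3+3+3+3
3+3+3+3+1+1+1
3+3+3+1+1+1+1+1+1
3+3+1+1+1+1+1+1+1+1+1
3+1+1+1+1+1+1+1+1+1+1+1+1
1+1+1+1+1+1+1+1+1+1+1+1+1+1+1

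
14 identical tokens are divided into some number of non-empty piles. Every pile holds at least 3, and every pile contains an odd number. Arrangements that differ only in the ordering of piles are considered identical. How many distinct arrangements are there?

4

The partitions of 14 that satisfy the conditions:
11,3
9,5
7,7
5,3,3,3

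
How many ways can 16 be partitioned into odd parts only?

32

There are too many to list fully; the first 12 (by largest part) are:
15, 1
13, 3
13, 1, 1, 1
11, 5
11, 3, 1, 1
11, 1, 1, 1, 1, 1
9, 7
9, 5, 1, 1
9, 3, 3, 1
9, 3, 1, 1, 1, 1
9, 1, 1, 1, 1, 1, 1, 1
7, 7, 1, 1
…and 20 more, for 32 total.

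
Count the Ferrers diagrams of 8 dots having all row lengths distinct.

6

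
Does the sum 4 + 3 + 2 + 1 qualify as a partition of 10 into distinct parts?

Yes

The parts sum to 10, and the condition 'all summands are distinct' holds.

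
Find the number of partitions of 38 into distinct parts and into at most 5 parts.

Systematic enumeration (by largest part, then next-largest, …) yields 661.

661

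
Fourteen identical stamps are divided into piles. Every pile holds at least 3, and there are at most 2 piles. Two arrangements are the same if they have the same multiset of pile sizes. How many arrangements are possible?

6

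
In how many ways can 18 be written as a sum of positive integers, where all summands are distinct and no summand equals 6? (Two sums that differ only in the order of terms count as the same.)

34

There are too many to list fully; the first 12 (by largest part) are:
18
17 + 1
16 + 2
15 + 3
15 + 2 + 1
14 + 4
14 + 3 + 1
13 + 5
13 + 4 + 1
13 + 3 + 2
12 + 5 + 1
12 + 4 + 2
…and 22 more, for 34 total.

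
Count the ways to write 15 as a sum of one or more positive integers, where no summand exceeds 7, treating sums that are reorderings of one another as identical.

131

Enumerating by decreasing first part gives 131 partitions in all.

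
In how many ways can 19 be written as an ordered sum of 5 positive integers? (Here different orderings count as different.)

Equivalently, choose which 4 of the 18 gaps become plus signs: C(18,4) = 3060.

3060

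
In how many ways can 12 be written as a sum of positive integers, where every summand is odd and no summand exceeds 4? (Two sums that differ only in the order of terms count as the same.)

The partitions of 12 that satisfy the conditions:
3 + 3 + 3 + 3
3 + 3 + 3 + 1 + 1 + 1
3 + 3 + 1 + 1 + 1 + 1 + 1 + 1
3 + 1 + 1 + 1 + 1 + 1 + 1 + 1 + 1 + 1
1 + 1 + 1 + 1 + 1 + 1 + 1 + 1 + 1 + 1 + 1 + 1
Counting gives 5.

5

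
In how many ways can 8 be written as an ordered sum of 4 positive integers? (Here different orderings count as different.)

Place 3 bars in the 7 internal gaps of a row of 8 dots: C(7,3) = 35.

35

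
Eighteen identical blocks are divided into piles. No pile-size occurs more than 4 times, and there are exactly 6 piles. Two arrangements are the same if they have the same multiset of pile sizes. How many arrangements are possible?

There are too many to list fully; the first 12 (by largest part) are:
12+2+1+1+1+1
11+3+1+1+1+1
11+2+2+1+1+1
10+4+1+1+1+1
10+3+2+1+1+1
10+2+2+2+1+1
9+5+1+1+1+1
9+4+2+1+1+1
9+3+3+1+1+1
9+3+2+2+1+1
9+2+2+2+2+1
8+6+1+1+1+1
…and 43 more, for 55 total.

55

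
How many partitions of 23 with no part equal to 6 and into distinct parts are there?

Enumerating by decreasing first part gives 75 partitions in all.

75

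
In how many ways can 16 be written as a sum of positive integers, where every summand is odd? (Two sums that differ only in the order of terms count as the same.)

32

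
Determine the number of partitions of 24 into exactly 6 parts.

Counting exhaustively, 199 partitions satisfy the conditions.

199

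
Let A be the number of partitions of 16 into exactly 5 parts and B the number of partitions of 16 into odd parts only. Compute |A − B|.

Partitions of 16 into exactly 5 parts: 37.
Partitions of 16 into odd parts only: 32.
|37 − 32| = 5.

5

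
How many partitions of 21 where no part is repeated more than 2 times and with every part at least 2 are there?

Enumerating by decreasing first part gives 96 partitions in all.

96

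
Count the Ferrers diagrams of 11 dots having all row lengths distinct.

12

The partitions of 11 that satisfy the conditions:
11
10+1
9+2
8+3
8+2+1
7+4
7+3+1
6+5
6+4+1
6+3+2
5+4+2
5+3+2+1
That's 12 in total.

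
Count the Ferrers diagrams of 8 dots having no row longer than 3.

10

Enumerating:
3+3+2
3+3+1+1
3+2+2+1
3+2+1+1+1
3+1+1+1+1+1
2+2+2+2
2+2+2+1+1
2+2+1+1+1+1
2+1+1+1+1+1+1
1+1+1+1+1+1+1+1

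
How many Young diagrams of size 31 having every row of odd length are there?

Enumerating by decreasing first part gives 340 partitions in all.

340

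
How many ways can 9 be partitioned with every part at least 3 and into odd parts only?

They are:
9
3, 3, 3

2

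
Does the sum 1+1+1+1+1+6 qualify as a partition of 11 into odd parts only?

No

The parts sum to 11, and the condition 'every summand is odd' is violated.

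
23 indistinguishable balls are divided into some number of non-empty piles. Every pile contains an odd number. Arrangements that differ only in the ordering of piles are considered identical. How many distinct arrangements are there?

104

A full systematic count gives 104.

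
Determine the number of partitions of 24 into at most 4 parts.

169

Counting exhaustively, 169 partitions satisfy the conditions.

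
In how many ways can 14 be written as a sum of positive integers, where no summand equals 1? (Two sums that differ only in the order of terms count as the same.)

34

There are too many to list fully; the first 12 (by largest part) are:
14
12 + 2
11 + 3
10 + 4
10 + 2 + 2
9 + 5
9 + 3 + 2
8 + 6
8 + 4 + 2
8 + 3 + 3
8 + 2 + 2 + 2
7 + 7
…and 22 more, for 34 total.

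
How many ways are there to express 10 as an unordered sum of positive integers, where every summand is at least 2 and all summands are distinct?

5

The partitions of 10 that satisfy the conditions:
10
2 + 8
3 + 7
4 + 6
2 + 3 + 5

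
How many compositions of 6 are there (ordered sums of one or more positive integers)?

32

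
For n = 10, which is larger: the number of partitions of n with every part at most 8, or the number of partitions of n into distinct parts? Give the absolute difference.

30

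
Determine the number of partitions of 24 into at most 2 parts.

13

The partitions of 24 that satisfy the conditions:
24
1,23
2,22
3,21
4,20
5,19
6,18
7,17
8,16
9,15
10,14
11,13
12,12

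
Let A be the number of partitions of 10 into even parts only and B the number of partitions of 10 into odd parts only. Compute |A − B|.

Partitions of 10 into even parts only: 7.
Partitions of 10 into odd parts only: 10.
|7 − 10| = 3.

3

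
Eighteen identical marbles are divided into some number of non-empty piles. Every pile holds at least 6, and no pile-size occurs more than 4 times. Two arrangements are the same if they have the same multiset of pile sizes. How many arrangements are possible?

The partitions of 18 that satisfy the conditions:
18
12,6
11,7
10,8
9,9
6,6,6

6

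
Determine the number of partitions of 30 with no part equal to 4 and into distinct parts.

There are 189 such partitions.

189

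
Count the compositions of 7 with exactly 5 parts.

15

A composition of 7 into 5 positive parts is chosen by placing 4 dividers among the 6 gaps between 7 units: C(6,4) = 15.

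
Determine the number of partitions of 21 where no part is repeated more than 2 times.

243

A full systematic count gives 243.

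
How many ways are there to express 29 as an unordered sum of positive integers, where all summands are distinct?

256

Systematic enumeration (by largest part, then next-largest, …) yields 256.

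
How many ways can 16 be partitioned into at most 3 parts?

30

A partial list (first 12 by largest part):
16
1,15
2,14
1,1,14
3,13
1,2,13
4,12
1,3,12
2,2,12
5,11
1,4,11
2,3,11
…and 18 more, for 30 total.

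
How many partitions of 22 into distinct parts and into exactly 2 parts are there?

Listing the qualifying partitions of 22:
21+1
20+2
19+3
18+4
17+5
16+6
15+7
14+8
13+9
12+10

10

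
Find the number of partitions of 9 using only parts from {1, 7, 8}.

3

The partitions of 9 that satisfy the conditions:
8 + 1
7 + 1 + 1
1 + 1 + 1 + 1 + 1 + 1 + 1 + 1 + 1
Counting gives 3.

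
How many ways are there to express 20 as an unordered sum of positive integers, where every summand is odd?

A partial list (first 12 by largest part):
19, 1
17, 3
17, 1, 1, 1
15, 5
15, 3, 1, 1
15, 1, 1, 1, 1, 1
13, 7
13, 5, 1, 1
13, 3, 3, 1
13, 3, 1, 1, 1, 1
13, 1, 1, 1, 1, 1, 1, 1
11, 9
…and 52 more, for 64 total.

64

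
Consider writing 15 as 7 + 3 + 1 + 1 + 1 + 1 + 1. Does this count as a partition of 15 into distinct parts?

No

The parts sum to 15, and the condition 'all summands are distinct' is violated.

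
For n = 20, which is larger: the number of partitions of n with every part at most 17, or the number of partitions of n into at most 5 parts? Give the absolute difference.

431

Partitions of 20 with every part at most 17: 623.
Partitions of 20 into at most 5 parts: 192.
|623 − 192| = 431.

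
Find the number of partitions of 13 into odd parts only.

18

Listing the qualifying partitions of 13:
13
11, 1, 1
9, 3, 1
9, 1, 1, 1, 1
7, 5, 1
7, 3, 3
7, 3, 1, 1, 1
7, 1, 1, 1, 1, 1, 1
5, 5, 3
5, 5, 1, 1, 1
5, 3, 3, 1, 1
5, 3, 1, 1, 1, 1, 1
5, 1, 1, 1, 1, 1, 1, 1, 1
3, 3, 3, 3, 1
3, 3, 3, 1, 1, 1, 1
3, 3, 1, 1, 1, 1, 1, 1, 1
3, 1, 1, 1, 1, 1, 1, 1, 1, 1, 1
1, 1, 1, 1, 1, 1, 1, 1, 1, 1, 1, 1, 1
That's 18 in total.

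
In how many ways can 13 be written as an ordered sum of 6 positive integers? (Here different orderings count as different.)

792

Place 5 bars in the 12 internal gaps of a row of 13 dots: C(12,5) = 792.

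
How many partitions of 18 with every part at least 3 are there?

33

There are too many to list fully; the first 12 (by largest part) are:
18
15+3
14+4
13+5
12+6
12+3+3
11+7
11+4+3
10+8
10+5+3
10+4+4
9+9
…and 21 more, for 33 total.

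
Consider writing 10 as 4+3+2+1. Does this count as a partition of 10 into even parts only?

The parts sum to 10, and the condition 'every summand is even' is violated.

No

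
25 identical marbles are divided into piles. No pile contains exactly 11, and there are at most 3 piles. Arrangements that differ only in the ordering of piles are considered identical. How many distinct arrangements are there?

57

A partial list (first 12 by largest part):
25
24 + 1
23 + 2
23 + 1 + 1
22 + 3
22 + 2 + 1
21 + 4
21 + 3 + 1
21 + 2 + 2
20 + 5
20 + 4 + 1
20 + 3 + 2
…and 45 more, for 57 total.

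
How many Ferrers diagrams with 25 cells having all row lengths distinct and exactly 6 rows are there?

5

Enumerating:
10 + 5 + 4 + 3 + 2 + 1
9 + 6 + 4 + 3 + 2 + 1
8 + 7 + 4 + 3 + 2 + 1
8 + 6 + 5 + 3 + 2 + 1
7 + 6 + 5 + 4 + 2 + 1
Counting gives 5.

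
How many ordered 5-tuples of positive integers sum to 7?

15

Place 4 bars in the 6 internal gaps of a row of 7 dots: C(6,4) = 15.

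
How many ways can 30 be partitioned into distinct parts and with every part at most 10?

39

There are too many to list fully; the first 12 (by largest part) are:
10 + 9 + 8 + 3
10 + 9 + 8 + 2 + 1
10 + 9 + 7 + 4
10 + 9 + 7 + 3 + 1
10 + 9 + 6 + 5
10 + 9 + 6 + 4 + 1
10 + 9 + 6 + 3 + 2
10 + 9 + 5 + 4 + 2
10 + 9 + 5 + 3 + 2 + 1
10 + 8 + 7 + 5
10 + 8 + 7 + 4 + 1
10 + 8 + 7 + 3 + 2
…and 27 more, for 39 total.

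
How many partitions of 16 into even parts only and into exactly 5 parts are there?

3

They are:
8+2+2+2+2
6+4+2+2+2
4+4+4+2+2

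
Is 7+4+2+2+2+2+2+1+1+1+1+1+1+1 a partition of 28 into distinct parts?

No

The parts sum to 28, and the condition 'all summands are distinct' is violated.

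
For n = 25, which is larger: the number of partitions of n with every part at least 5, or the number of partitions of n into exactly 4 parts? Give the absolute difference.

Partitions of 25 with every part at least 5: 30.
Partitions of 25 into exactly 4 parts: 120.
|30 − 120| = 90.

90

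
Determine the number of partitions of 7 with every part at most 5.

They are:
2 + 5
1 + 1 + 5
3 + 4
1 + 2 + 4
1 + 1 + 1 + 4
1 + 3 + 3
2 + 2 + 3
1 + 1 + 2 + 3
1 + 1 + 1 + 1 + 3
1 + 2 + 2 + 2
1 + 1 + 1 + 2 + 2
1 + 1 + 1 + 1 + 1 + 2
1 + 1 + 1 + 1 + 1 + 1 + 1

13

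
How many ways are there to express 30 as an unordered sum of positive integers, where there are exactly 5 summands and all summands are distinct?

84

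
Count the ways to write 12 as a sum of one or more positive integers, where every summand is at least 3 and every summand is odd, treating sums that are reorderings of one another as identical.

The partitions of 12 that satisfy the conditions:
9+3
7+5
3+3+3+3

3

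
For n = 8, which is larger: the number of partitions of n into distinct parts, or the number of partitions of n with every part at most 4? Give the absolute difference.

9

Partitions of 8 into distinct parts: 6.
Partitions of 8 with every part at most 4: 15.
|6 − 15| = 9.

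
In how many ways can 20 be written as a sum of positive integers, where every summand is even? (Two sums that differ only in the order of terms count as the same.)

42

A partial list (first 12 by largest part):
20
2,18
4,16
2,2,16
6,14
2,4,14
2,2,2,14
8,12
2,6,12
4,4,12
2,2,4,12
2,2,2,2,12
…and 30 more, for 42 total.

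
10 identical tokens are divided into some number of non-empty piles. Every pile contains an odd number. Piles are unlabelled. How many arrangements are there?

Listing the qualifying partitions of 10:
1,9
3,7
1,1,1,7
5,5
1,1,3,5
1,1,1,1,1,5
1,3,3,3
1,1,1,1,3,3
1,1,1,1,1,1,1,3
1,1,1,1,1,1,1,1,1,1

10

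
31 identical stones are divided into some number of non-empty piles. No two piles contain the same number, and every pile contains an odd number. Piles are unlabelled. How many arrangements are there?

They are:
31
1,3,27
1,5,25
1,7,23
3,5,23
1,9,21
3,7,21
1,11,19
3,9,19
5,7,19
1,13,17
3,11,17
5,9,17
3,13,15
5,11,15
7,9,15
1,3,5,7,15
7,11,13
1,3,5,9,13
1,3,7,9,11

20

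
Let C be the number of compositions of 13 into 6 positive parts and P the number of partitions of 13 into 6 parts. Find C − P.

778

Compositions: C(12,5) = 792.
Partitions of 13 into exactly 6 parts: 14.
Difference: 792 − 14 = 778.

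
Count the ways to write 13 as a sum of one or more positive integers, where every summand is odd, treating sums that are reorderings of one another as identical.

18

Listing the qualifying partitions of 13:
13
1 + 1 + 11
1 + 3 + 9
1 + 1 + 1 + 1 + 9
1 + 5 + 7
3 + 3 + 7
1 + 1 + 1 + 3 + 7
1 + 1 + 1 + 1 + 1 + 1 + 7
3 + 5 + 5
1 + 1 + 1 + 5 + 5
1 + 1 + 3 + 3 + 5
1 + 1 + 1 + 1 + 1 + 3 + 5
1 + 1 + 1 + 1 + 1 + 1 + 1 + 1 + 5
1 + 3 + 3 + 3 + 3
1 + 1 + 1 + 1 + 3 + 3 + 3
1 + 1 + 1 + 1 + 1 + 1 + 1 + 3 + 3
1 + 1 + 1 + 1 + 1 + 1 + 1 + 1 + 1 + 1 + 3
1 + 1 + 1 + 1 + 1 + 1 + 1 + 1 + 1 + 1 + 1 + 1 + 1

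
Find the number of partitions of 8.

Enumerating:
8
7, 1
6, 2
6, 1, 1
5, 3
5, 2, 1
5, 1, 1, 1
4, 4
4, 3, 1
4, 2, 2
4, 2, 1, 1
4, 1, 1, 1, 1
3, 3, 2
3, 3, 1, 1
3, 2, 2, 1
3, 2, 1, 1, 1
3, 1, 1, 1, 1, 1
2, 2, 2, 2
2, 2, 2, 1, 1
2, 2, 1, 1, 1, 1
2, 1, 1, 1, 1, 1, 1
1, 1, 1, 1, 1, 1, 1, 1

22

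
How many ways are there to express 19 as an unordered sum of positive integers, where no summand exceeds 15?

483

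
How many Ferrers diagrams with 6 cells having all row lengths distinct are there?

4

They are:
6
1+5
2+4
1+2+3
That's 4 in total.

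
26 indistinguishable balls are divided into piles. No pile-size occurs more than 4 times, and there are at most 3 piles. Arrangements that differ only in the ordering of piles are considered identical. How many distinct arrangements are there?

There are too many to list fully; the first 12 (by largest part) are:
26
25+1
24+2
24+1+1
23+3
23+2+1
22+4
22+3+1
22+2+2
21+5
21+4+1
21+3+2
…and 58 more, for 70 total.

70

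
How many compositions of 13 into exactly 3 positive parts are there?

66

Equivalently, choose which 2 of the 12 gaps become plus signs: C(12,2) = 66.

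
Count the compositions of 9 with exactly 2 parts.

Place 1 bars in the 8 internal gaps of a row of 9 dots: C(8,1) = 8.

8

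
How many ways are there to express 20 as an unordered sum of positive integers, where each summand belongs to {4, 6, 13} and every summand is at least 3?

2

The partitions of 20 that satisfy the conditions:
6 + 6 + 4 + 4
4 + 4 + 4 + 4 + 4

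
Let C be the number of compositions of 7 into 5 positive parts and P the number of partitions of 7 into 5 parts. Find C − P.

13

Ordered (compositions into 5 parts): C(6,4) = 15.
Partitions of 7 into exactly 5 parts: 2.
Difference: 15 − 2 = 13.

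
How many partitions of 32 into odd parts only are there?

390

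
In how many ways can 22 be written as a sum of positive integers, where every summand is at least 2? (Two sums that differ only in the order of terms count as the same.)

A full systematic count gives 210.

210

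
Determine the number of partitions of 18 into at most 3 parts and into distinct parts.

There are too many to list fully; the first 12 (by largest part) are:
18
17, 1
16, 2
15, 3
15, 2, 1
14, 4
14, 3, 1
13, 5
13, 4, 1
13, 3, 2
12, 6
12, 5, 1
…and 16 more, for 28 total.

28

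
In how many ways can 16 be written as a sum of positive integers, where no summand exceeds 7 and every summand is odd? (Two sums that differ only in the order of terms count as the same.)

21

They are:
7 + 7 + 1 + 1
7 + 5 + 3 + 1
7 + 5 + 1 + 1 + 1 + 1
7 + 3 + 3 + 3
7 + 3 + 3 + 1 + 1 + 1
7 + 3 + 1 + 1 + 1 + 1 + 1 + 1
7 + 1 + 1 + 1 + 1 + 1 + 1 + 1 + 1 + 1
5 + 5 + 5 + 1
5 + 5 + 3 + 3
5 + 5 + 3 + 1 + 1 + 1
5 + 5 + 1 + 1 + 1 + 1 + 1 + 1
5 + 3 + 3 + 3 + 1 + 1
5 + 3 + 3 + 1 + 1 + 1 + 1 + 1
5 + 3 + 1 + 1 + 1 + 1 + 1 + 1 + 1 + 1
5 + 1 + 1 + 1 + 1 + 1 + 1 + 1 + 1 + 1 + 1 + 1
3 + 3 + 3 + 3 + 3 + 1
3 + 3 + 3 + 3 + 1 + 1 + 1 + 1
3 + 3 + 3 + 1 + 1 + 1 + 1 + 1 + 1 + 1
3 + 3 + 1 + 1 + 1 + 1 + 1 + 1 + 1 + 1 + 1 + 1
3 + 1 + 1 + 1 + 1 + 1 + 1 + 1 + 1 + 1 + 1 + 1 + 1 + 1
1 + 1 + 1 + 1 + 1 + 1 + 1 + 1 + 1 + 1 + 1 + 1 + 1 + 1 + 1 + 1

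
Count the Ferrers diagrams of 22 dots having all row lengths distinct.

89

A full systematic count gives 89.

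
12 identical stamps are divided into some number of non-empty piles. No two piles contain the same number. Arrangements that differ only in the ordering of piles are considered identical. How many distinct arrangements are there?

15

Enumerating:
12
11 + 1
10 + 2
9 + 3
9 + 2 + 1
8 + 4
8 + 3 + 1
7 + 5
7 + 4 + 1
7 + 3 + 2
6 + 5 + 1
6 + 4 + 2
6 + 3 + 2 + 1
5 + 4 + 3
5 + 4 + 2 + 1
That's 15 in total.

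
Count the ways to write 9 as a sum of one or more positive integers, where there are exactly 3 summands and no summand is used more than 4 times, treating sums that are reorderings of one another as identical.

7

Enumerating:
1, 1, 7
1, 2, 6
1, 3, 5
2, 2, 5
1, 4, 4
2, 3, 4
3, 3, 3
That's 7 in total.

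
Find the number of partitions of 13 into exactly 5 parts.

Enumerating:
1+1+1+1+9
1+1+1+2+8
1+1+1+3+7
1+1+2+2+7
1+1+1+4+6
1+1+2+3+6
1+2+2+2+6
1+1+1+5+5
1+1+2+4+5
1+1+3+3+5
1+2+2+3+5
2+2+2+2+5
1+1+3+4+4
1+2+2+4+4
1+2+3+3+4
2+2+2+3+4
1+3+3+3+3
2+2+3+3+3
That's 18 in total.

18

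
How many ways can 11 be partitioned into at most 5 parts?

There are too many to list fully; the first 12 (by largest part) are:
11
10, 1
9, 2
9, 1, 1
8, 3
8, 2, 1
8, 1, 1, 1
7, 4
7, 3, 1
7, 2, 2
7, 2, 1, 1
7, 1, 1, 1, 1
…and 25 more, for 37 total.

37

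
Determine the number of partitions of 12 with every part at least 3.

The partitions of 12 that satisfy the conditions:
12
9,3
8,4
7,5
6,6
6,3,3
5,4,3
4,4,4
3,3,3,3

9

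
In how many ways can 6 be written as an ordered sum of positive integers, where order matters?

The number of compositions of n is 2^(n−1); here 2^5 = 32.

32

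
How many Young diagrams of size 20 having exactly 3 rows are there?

33

A partial list (first 12 by largest part):
1, 1, 18
1, 2, 17
1, 3, 16
2, 2, 16
1, 4, 15
2, 3, 15
1, 5, 14
2, 4, 14
3, 3, 14
1, 6, 13
2, 5, 13
3, 4, 13
…and 21 more, for 33 total.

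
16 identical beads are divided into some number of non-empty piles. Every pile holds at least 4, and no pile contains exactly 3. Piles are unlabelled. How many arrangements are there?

11

Enumerating:
16
4+12
5+11
6+10
7+9
8+8
4+4+8
4+5+7
4+6+6
5+5+6
4+4+4+4
That's 11 in total.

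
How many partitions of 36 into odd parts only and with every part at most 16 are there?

501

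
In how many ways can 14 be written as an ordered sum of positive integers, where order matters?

8192

There are 13 gaps and each independently is a cut or not, giving 2^13 = 8192.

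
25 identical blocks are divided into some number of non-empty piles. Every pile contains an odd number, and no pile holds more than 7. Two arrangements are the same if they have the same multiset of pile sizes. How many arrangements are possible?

56

There are too many to list fully; the first 12 (by largest part) are:
7, 7, 7, 3, 1
7, 7, 7, 1, 1, 1, 1
7, 7, 5, 5, 1
7, 7, 5, 3, 3
7, 7, 5, 3, 1, 1, 1
7, 7, 5, 1, 1, 1, 1, 1, 1
7, 7, 3, 3, 3, 1, 1
7, 7, 3, 3, 1, 1, 1, 1, 1
7, 7, 3, 1, 1, 1, 1, 1, 1, 1, 1
7, 7, 1, 1, 1, 1, 1, 1, 1, 1, 1, 1, 1
7, 5, 5, 5, 3
7, 5, 5, 5, 1, 1, 1
…and 44 more, for 56 total.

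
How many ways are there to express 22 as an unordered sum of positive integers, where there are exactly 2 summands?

Enumerating:
1+21
2+20
3+19
4+18
5+17
6+16
7+15
8+14
9+13
10+12
11+11
Counting gives 11.

11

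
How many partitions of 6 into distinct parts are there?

The partitions of 6 that satisfy the conditions:
6
5, 1
4, 2
3, 2, 1

4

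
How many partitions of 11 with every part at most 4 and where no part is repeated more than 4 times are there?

17

They are:
4, 4, 3
4, 4, 2, 1
4, 4, 1, 1, 1
4, 3, 3, 1
4, 3, 2, 2
4, 3, 2, 1, 1
4, 3, 1, 1, 1, 1
4, 2, 2, 2, 1
4, 2, 2, 1, 1, 1
3, 3, 3, 2
3, 3, 3, 1, 1
3, 3, 2, 2, 1
3, 3, 2, 1, 1, 1
3, 2, 2, 2, 2
3, 2, 2, 2, 1, 1
3, 2, 2, 1, 1, 1, 1
2, 2, 2, 2, 1, 1, 1
That's 17 in total.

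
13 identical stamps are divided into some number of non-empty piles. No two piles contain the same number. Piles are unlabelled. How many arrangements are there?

18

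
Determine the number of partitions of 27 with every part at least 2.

574

Direct enumeration gives 574 partitions.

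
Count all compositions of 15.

Each of the 14 gaps between 15 units is either a break or not: 2^14 = 16384.

16384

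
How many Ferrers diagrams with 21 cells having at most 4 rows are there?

120

Enumerating by decreasing first part gives 120 partitions in all.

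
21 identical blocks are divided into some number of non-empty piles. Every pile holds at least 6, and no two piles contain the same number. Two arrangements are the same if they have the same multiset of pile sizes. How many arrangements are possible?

The partitions of 21 that satisfy the conditions:
21
6+15
7+14
8+13
9+12
10+11
6+7+8

7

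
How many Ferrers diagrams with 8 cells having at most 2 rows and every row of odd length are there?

The partitions of 8 that satisfy the conditions:
7, 1
5, 3

2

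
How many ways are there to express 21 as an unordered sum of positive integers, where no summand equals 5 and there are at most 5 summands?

Direct enumeration gives 157 partitions.

157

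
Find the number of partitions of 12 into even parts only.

11

The partitions of 12 that satisfy the conditions:
12
10+2
8+4
8+2+2
6+6
6+4+2
6+2+2+2
4+4+4
4+4+2+2
4+2+2+2+2
2+2+2+2+2+2
Counting gives 11.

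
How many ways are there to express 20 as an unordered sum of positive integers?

There are 627 such partitions.

627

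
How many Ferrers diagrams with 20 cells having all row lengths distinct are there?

64

A partial list (first 12 by largest part):
20
1+19
2+18
3+17
1+2+17
4+16
1+3+16
5+15
1+4+15
2+3+15
6+14
1+5+14
…and 52 more, for 64 total.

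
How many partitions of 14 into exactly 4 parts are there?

Listing the qualifying partitions of 14:
1+1+1+11
1+1+2+10
1+1+3+9
1+2+2+9
1+1+4+8
1+2+3+8
2+2+2+8
1+1+5+7
1+2+4+7
1+3+3+7
2+2+3+7
1+1+6+6
1+2+5+6
1+3+4+6
2+2+4+6
2+3+3+6
1+3+5+5
2+2+5+5
1+4+4+5
2+3+4+5
3+3+3+5
2+4+4+4
3+3+4+4

23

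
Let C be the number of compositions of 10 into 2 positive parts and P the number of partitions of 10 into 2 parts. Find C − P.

4

Ordered (compositions into 2 parts): C(9,1) = 9.
Unordered (partitions into 2 parts): 5.
Difference: 9 − 5 = 4.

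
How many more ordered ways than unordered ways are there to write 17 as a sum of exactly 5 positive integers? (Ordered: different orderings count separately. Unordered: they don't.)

Compositions: C(16,4) = 1820.
Unordered (partitions into 5 parts): 47.
Difference: 1820 − 47 = 1773.

1773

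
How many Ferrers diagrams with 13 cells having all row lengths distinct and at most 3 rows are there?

15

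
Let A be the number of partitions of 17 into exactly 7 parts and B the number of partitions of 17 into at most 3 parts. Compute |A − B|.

Partitions of 17 into exactly 7 parts: 38.
Partitions of 17 into at most 3 parts: 33.
|38 − 33| = 5.

5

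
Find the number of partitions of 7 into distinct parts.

They are:
7
1,6
2,5
3,4
1,2,4

5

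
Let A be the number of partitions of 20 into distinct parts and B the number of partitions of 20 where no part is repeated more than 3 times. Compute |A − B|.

Partitions of 20 into distinct parts: 64.
Partitions of 20 where no part is repeated more than 3 times: 320.
|64 − 320| = 256.

256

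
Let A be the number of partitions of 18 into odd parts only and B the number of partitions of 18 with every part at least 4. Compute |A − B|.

30

Partitions of 18 into odd parts only: 46.
Partitions of 18 with every part at least 4: 16.
|46 − 16| = 30.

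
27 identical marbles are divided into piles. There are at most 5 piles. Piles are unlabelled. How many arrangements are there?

Direct enumeration gives 480 partitions.

480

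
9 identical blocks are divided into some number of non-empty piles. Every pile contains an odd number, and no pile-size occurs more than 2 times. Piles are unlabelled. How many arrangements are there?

Listing the qualifying partitions of 9:
9
1 + 1 + 7
1 + 3 + 5
Counting gives 3.

3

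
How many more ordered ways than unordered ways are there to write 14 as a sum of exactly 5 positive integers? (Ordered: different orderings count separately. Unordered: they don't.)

Compositions: C(13,4) = 715.
Unordered (partitions into 5 parts): 23.
Difference: 715 − 23 = 692.

692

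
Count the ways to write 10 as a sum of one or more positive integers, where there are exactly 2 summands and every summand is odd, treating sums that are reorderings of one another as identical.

3

They are:
1+9
3+7
5+5
That's 3 in total.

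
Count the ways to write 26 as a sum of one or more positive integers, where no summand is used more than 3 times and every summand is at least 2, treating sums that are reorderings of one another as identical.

344

A full systematic count gives 344.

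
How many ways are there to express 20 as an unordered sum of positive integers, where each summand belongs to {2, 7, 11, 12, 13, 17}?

They are:
7 + 13
2 + 2 + 2 + 2 + 12
2 + 7 + 11
2 + 2 + 2 + 7 + 7
2 + 2 + 2 + 2 + 2 + 2 + 2 + 2 + 2 + 2

5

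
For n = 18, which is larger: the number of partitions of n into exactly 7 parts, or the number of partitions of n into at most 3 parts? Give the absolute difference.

Partitions of 18 into exactly 7 parts: 49.
Partitions of 18 into at most 3 parts: 37.
|49 − 37| = 12.

12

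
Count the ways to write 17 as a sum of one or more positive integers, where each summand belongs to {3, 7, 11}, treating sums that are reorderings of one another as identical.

2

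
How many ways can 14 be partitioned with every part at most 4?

There are too many to list fully; the first 12 (by largest part) are:
4 + 4 + 4 + 2
4 + 4 + 4 + 1 + 1
4 + 4 + 3 + 3
4 + 4 + 3 + 2 + 1
4 + 4 + 3 + 1 + 1 + 1
4 + 4 + 2 + 2 + 2
4 + 4 + 2 + 2 + 1 + 1
4 + 4 + 2 + 1 + 1 + 1 + 1
4 + 4 + 1 + 1 + 1 + 1 + 1 + 1
4 + 3 + 3 + 3 + 1
4 + 3 + 3 + 2 + 2
4 + 3 + 3 + 2 + 1 + 1
…and 35 more, for 47 total.

47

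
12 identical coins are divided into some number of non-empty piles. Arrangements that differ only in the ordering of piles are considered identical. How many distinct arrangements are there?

77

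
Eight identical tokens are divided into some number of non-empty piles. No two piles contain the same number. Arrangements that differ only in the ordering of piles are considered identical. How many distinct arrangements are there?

They are:
8
7 + 1
6 + 2
5 + 3
5 + 2 + 1
4 + 3 + 1

6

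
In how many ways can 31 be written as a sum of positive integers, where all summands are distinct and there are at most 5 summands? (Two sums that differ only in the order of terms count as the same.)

302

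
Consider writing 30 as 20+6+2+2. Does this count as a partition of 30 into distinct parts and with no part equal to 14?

The parts sum to 30, and the condition 'all summands are distinct' is violated.

No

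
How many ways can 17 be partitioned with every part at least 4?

They are:
17
4 + 13
5 + 12
6 + 11
7 + 10
8 + 9
4 + 4 + 9
4 + 5 + 8
4 + 6 + 7
5 + 5 + 7
5 + 6 + 6
4 + 4 + 4 + 5
Counting gives 12.

12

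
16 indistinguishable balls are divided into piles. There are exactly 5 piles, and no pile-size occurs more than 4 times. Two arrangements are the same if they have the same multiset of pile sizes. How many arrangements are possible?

A partial list (first 12 by largest part):
1+1+1+1+12
1+1+1+2+11
1+1+1+3+10
1+1+2+2+10
1+1+1+4+9
1+1+2+3+9
1+2+2+2+9
1+1+1+5+8
1+1+2+4+8
1+1+3+3+8
1+2+2+3+8
2+2+2+2+8
…and 25 more, for 37 total.

37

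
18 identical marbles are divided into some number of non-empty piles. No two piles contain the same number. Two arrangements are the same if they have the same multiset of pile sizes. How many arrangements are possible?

46

There are too many to list fully; the first 12 (by largest part) are:
18
17,1
16,2
15,3
15,2,1
14,4
14,3,1
13,5
13,4,1
13,3,2
12,6
12,5,1
…and 34 more, for 46 total.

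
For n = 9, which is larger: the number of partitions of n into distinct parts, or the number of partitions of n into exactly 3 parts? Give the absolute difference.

Partitions of 9 into distinct parts: 8.
Partitions of 9 into exactly 3 parts: 7.
|8 − 7| = 1.

1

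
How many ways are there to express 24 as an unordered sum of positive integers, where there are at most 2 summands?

13

Enumerating:
24
1,23
2,22
3,21
4,20
5,19
6,18
7,17
8,16
9,15
10,14
11,13
12,12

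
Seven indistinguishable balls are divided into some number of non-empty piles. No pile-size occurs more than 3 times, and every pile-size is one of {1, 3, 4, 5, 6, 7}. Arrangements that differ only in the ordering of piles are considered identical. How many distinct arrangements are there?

Enumerating:
7
6 + 1
5 + 1 + 1
4 + 3
4 + 1 + 1 + 1
3 + 3 + 1

6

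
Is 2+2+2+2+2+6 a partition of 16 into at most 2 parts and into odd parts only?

No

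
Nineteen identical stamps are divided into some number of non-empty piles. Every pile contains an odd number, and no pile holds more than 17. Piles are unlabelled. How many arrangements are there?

A partial list (first 12 by largest part):
17+1+1
15+3+1
15+1+1+1+1
13+5+1
13+3+3
13+3+1+1+1
13+1+1+1+1+1+1
11+7+1
11+5+3
11+5+1+1+1
11+3+3+1+1
11+3+1+1+1+1+1
…and 41 more, for 53 total.

53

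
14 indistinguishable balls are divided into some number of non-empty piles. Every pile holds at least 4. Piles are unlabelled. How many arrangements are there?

7

Listing the qualifying partitions of 14:
14
4+10
5+9
6+8
7+7
4+4+6
4+5+5
Counting gives 7.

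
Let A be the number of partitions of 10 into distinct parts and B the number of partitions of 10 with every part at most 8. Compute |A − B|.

Partitions of 10 into distinct parts: 10.
Partitions of 10 with every part at most 8: 40.
|10 − 40| = 30.

30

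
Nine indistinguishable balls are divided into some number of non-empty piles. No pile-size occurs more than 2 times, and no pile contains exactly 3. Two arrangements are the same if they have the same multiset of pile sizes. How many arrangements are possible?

10

They are:
9
1,8
2,7
1,1,7
1,2,6
4,5
2,2,5
1,1,2,5
1,4,4
1,2,2,4
That's 10 in total.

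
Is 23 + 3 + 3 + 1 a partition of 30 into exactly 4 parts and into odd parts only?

The parts sum to 30, and the condition 'there are exactly 4 summands' holds; the condition 'every summand is odd' holds.

Yes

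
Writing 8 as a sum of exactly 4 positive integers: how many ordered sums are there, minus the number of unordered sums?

Ordered (compositions into 4 parts): C(7,3) = 35.
Partitions of 8 into exactly 4 parts: 5.
Difference: 35 − 5 = 30.

30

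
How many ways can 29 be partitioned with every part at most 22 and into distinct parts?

242

Counting exhaustively, 242 partitions satisfy the conditions.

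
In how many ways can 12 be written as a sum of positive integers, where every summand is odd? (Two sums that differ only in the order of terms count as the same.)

15

Enumerating:
11, 1
9, 3
9, 1, 1, 1
7, 5
7, 3, 1, 1
7, 1, 1, 1, 1, 1
5, 5, 1, 1
5, 3, 3, 1
5, 3, 1, 1, 1, 1
5, 1, 1, 1, 1, 1, 1, 1
3, 3, 3, 3
3, 3, 3, 1, 1, 1
3, 3, 1, 1, 1, 1, 1, 1
3, 1, 1, 1, 1, 1, 1, 1, 1, 1
1, 1, 1, 1, 1, 1, 1, 1, 1, 1, 1, 1
Counting gives 15.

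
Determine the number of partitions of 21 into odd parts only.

Systematic enumeration (by largest part, then next-largest, …) yields 76.

76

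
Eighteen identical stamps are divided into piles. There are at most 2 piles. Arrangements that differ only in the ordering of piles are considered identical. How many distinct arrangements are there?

Listing the qualifying partitions of 18:
18
17, 1
16, 2
15, 3
14, 4
13, 5
12, 6
11, 7
10, 8
9, 9
Counting gives 10.

10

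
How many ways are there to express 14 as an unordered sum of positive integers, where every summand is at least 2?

34

A partial list (first 12 by largest part):
14
12 + 2
11 + 3
10 + 4
10 + 2 + 2
9 + 5
9 + 3 + 2
8 + 6
8 + 4 + 2
8 + 3 + 3
8 + 2 + 2 + 2
7 + 7
…and 22 more, for 34 total.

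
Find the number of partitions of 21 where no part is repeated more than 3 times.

395

There are 395 such partitions.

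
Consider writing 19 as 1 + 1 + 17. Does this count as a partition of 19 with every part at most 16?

No

The parts sum to 19, and the condition 'no summand exceeds 16' is violated.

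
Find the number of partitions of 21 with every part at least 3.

60

There are too many to list fully; the first 12 (by largest part) are:
21
3,18
4,17
5,16
6,15
3,3,15
7,14
3,4,14
8,13
3,5,13
4,4,13
9,12
…and 48 more, for 60 total.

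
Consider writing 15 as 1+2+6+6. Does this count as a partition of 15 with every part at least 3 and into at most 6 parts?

No

The parts sum to 15, and the condition 'every summand is at least 3' is violated.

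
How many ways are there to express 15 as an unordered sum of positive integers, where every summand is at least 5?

Enumerating:
15
10 + 5
9 + 6
8 + 7
5 + 5 + 5

5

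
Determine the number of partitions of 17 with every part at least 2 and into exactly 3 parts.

They are:
2+2+13
2+3+12
2+4+11
3+3+11
2+5+10
3+4+10
2+6+9
3+5+9
4+4+9
2+7+8
3+6+8
4+5+8
3+7+7
4+6+7
5+5+7
5+6+6
That's 16 in total.

16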